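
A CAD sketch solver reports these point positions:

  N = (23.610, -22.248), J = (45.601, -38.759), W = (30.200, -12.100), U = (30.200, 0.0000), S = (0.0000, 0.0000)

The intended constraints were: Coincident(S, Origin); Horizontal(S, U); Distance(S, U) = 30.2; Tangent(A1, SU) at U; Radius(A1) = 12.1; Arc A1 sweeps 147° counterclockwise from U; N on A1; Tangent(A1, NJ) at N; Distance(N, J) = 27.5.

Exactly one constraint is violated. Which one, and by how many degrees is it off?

Tangent(A1, NJ) at N — off by 3.90°.

S = (0.00, 0.00) ✓; S.y = 0.00, U.y = 0.00 ✓; |SU| = 30.20 ✓; ∠(WU, US) = 90.00° ✓; |WU| = 12.10 ✓; bearing(W→N) − bearing(W→U) = 147.0° ✓; |WN| = 12.10 ✓; ∠(WN, NJ) = 93.90° ✗; |NJ| = 27.50 ✓.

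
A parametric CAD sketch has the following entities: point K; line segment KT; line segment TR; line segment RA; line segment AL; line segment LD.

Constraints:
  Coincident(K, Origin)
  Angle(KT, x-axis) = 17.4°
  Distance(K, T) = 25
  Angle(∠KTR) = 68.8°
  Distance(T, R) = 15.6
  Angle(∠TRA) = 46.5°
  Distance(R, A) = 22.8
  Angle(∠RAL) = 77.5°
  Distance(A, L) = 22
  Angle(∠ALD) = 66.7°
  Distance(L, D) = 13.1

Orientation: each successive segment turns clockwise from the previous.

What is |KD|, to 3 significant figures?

28.7

∠RAL = 77.5° gives AL at 30.2° from the x-axis; with |AL| = 22.0, L = (26.4, 19.7). ∠ALD = 66.7° gives LD at -83.1° from the x-axis; with |LD| = 13.1, D = (27.9, 6.73). Then |KD| = |D − K| = 28.7.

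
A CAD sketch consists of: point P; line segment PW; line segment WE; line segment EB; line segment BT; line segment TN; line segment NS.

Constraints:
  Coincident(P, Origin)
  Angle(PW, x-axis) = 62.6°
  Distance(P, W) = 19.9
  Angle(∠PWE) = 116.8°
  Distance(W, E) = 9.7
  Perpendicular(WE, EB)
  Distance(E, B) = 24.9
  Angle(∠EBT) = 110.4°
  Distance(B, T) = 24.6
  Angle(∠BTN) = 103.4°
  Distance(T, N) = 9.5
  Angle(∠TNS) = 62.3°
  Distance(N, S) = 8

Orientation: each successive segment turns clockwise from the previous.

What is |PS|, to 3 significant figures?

7.18

∠BTN = 103.4° gives TN at 123° from the x-axis; with |TN| = 9.5, N = (-9.75, -7.72). ∠TNS = 62.3° gives NS at 5.50° from the x-axis; with |NS| = 8.0, S = (-1.79, -6.95). Then |PS| = |S − P| = 7.18.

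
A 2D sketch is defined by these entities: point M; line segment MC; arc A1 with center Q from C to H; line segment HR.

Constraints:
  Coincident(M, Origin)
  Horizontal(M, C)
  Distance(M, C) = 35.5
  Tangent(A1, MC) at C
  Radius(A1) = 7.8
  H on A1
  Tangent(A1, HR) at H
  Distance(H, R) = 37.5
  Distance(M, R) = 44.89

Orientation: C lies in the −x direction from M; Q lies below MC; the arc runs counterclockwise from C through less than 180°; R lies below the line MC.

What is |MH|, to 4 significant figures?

43.40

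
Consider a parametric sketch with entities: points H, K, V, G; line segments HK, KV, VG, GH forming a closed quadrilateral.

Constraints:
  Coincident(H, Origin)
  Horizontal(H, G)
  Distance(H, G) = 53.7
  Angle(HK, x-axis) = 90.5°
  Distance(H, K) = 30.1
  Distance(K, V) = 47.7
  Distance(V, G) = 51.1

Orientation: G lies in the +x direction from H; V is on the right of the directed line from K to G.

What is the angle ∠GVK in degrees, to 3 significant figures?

77.3°

H is at the origin; H and G share the same y with |HG| = 53.7 and G in +x, so G = (53.7, 0). HK runs at 90.5° with |HK| = 30.1, so K = (-0.263, 30.1). V is determined by |KV| = 47.7 and |VG| = 51.1 together: it lies at the intersection of circle(K, 47.7) and circle(G, 51.1). With |KG| = 61.8, the foot of the radical line on KG is 28.2 from K and the perpendicular offset is √(47.7² − 28.2²) = 38.5. Taking the right-of-KG solution: V = (5.60, -17.2).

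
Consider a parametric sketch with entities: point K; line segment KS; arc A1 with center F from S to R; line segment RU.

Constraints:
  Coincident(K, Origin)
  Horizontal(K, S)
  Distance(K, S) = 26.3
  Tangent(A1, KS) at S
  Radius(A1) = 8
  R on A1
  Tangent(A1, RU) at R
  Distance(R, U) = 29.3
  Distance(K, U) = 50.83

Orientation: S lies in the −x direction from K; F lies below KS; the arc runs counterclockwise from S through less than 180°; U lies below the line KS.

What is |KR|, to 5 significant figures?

35.200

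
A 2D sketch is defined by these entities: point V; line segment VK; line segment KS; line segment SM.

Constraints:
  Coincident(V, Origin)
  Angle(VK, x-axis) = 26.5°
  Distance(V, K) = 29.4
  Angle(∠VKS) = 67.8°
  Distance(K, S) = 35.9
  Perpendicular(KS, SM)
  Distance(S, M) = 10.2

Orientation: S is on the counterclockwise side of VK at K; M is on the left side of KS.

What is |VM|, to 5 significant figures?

30.072

V is at the origin; VK runs at 26.5° with length 29.4, so K = 29.4·(cos 26.5°, sin 26.5°) = (26.311, 13.118). ∠VKS = 67.8°, so KS runs at 26.5° + (180° − 67.8°) = 138.70° from the x-axis; with |KS| = 35.9, S = K + 35.9·(cos 138.70°, sin 138.70°) = (-0.65931, 36.812). KS is perpendicular to SM; with |SM| = 10.2 on the left of KS, M = S + 10.2·(-0.66000, -0.75126) = (-7.3913, 29.149). Then |VM| = |M − V| = 30.072.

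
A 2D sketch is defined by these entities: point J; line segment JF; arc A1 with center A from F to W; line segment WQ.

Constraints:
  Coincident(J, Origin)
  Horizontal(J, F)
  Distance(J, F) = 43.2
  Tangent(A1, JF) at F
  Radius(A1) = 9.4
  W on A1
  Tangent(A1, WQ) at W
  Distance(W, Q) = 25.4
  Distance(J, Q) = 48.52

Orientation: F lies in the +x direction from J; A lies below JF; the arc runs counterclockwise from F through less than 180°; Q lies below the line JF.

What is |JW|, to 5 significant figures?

35.084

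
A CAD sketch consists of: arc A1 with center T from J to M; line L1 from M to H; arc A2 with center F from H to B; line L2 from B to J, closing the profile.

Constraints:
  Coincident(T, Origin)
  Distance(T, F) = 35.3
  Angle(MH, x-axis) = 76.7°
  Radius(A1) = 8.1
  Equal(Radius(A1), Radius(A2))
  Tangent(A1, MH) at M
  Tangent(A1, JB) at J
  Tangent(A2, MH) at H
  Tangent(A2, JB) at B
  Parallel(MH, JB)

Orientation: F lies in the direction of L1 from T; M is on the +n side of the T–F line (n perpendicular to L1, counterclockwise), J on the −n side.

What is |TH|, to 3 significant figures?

36.2

The slot axis is L1's direction at 76.7°, so u = (cos 76.7°, sin 76.7°) = (0.230, 0.973) and n = (−sin 76.7°, cos 76.7°) = (-0.973, 0.230). T is at the origin and F lies 35.3 along u from T, so F = 35.3·u = (8.12, 34.4). Tangency of A1 to both parallel lines with radius 8.1 puts M and J at T ± 8.1·n: M = (-7.88, 1.86), J = (7.88, -1.86). Equal radii place H and B the same way about F: H = F + 8.1·n = (0.238, 36.2), B = F − 8.1·n = (16.0, 32.5). Then |TH| = |H − T| = 36.2.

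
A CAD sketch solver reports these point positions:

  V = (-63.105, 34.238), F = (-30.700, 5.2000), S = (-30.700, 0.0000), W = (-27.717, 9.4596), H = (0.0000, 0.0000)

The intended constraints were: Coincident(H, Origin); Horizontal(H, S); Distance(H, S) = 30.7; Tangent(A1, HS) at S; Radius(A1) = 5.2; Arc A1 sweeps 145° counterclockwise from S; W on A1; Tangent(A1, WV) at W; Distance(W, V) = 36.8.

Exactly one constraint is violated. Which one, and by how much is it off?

Distance(W, V) = 36.8 — off by 6.40.

H = (0.00, 0.00) ✓; H.y = 0.00, S.y = 0.00 ✓; |HS| = 30.70 ✓; ∠(FS, SH) = 90.00° ✓; |FS| = 5.200 ✓; bearing(F→W) − bearing(F→S) = 145.0° ✓; |FW| = 5.200 ✓; ∠(FW, WV) = 90.00° ✓; |WV| = 43.20 ✗.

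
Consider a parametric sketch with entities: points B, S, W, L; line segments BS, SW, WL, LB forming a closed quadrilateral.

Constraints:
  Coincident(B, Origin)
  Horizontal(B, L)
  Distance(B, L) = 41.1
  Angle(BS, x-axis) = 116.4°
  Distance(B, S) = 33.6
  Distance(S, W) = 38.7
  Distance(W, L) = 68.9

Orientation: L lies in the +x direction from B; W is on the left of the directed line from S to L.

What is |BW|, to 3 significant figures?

61.4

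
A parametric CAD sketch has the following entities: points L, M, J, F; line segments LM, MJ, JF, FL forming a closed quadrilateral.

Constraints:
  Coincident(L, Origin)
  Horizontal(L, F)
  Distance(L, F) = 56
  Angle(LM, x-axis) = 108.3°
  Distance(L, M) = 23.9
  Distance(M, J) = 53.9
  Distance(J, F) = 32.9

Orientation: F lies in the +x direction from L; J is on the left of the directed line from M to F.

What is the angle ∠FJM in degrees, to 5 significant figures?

99.086°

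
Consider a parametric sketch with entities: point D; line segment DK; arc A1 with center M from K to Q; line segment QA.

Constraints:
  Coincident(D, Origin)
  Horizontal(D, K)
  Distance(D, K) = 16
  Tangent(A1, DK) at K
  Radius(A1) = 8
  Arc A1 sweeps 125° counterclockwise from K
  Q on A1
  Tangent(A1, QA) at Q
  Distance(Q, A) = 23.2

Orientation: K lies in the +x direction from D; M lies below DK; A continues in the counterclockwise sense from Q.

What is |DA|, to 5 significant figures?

38.934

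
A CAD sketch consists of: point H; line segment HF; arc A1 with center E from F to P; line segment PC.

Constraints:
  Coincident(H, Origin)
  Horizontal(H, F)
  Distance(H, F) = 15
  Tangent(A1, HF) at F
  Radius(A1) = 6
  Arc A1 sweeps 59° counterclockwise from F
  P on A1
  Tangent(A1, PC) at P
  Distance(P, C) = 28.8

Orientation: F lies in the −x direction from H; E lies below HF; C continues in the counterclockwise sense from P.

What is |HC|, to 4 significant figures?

44.55

H is at the origin; HF is horizontal with |HF| = 15.0 and F on the −x side, so F = (-15.00, 0.000). Tangency of A1 to HF means the radius EF is perpendicular to HF, so E = F + (0, -6) = (-15.00, -6.000). On A1, F sits at bearing 90° from E; a 59° counterclockwise sweep puts P at bearing 149°, so P = E + 6.0·(cos 149°, sin 149°) = (-20.14, -2.910). The tangent condition forces EP to be normal to PC, so PC runs along (−sin 149°, cos 149°); with |PC| = 28.8, C = (-34.98, -27.60). Then |HC| = |C − H| = 44.55.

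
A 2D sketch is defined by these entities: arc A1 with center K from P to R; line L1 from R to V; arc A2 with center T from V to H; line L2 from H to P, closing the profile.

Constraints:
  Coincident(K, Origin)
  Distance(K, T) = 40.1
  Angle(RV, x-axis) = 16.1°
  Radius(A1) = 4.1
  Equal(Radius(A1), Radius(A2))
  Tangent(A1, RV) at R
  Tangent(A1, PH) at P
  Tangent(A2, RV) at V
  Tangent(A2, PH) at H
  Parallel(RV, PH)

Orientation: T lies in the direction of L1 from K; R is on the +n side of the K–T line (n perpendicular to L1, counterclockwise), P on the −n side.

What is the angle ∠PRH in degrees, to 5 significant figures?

78.443°

The slot axis is L1's direction at 16.1°, so u = (cos 16.1°, sin 16.1°) = (0.96078, 0.27731) and n = (−sin 16.1°, cos 16.1°) = (-0.27731, 0.96078). K is at the origin and T lies 40.1 along u from K, so T = 40.1·u = (38.527, 11.120). Tangency of A1 to both parallel lines with radius 4.1 puts R and P at K ± 4.1·n: R = (-1.1370, 3.9392), P = (1.1370, -3.9392). Equal radii place V and H the same way about T: V = T + 4.1·n = (37.390, 15.060), H = T − 4.1·n = (39.664, 7.1811). Then cos ∠PRH = RP·RH / (|RP||RH|), giving 78.443°.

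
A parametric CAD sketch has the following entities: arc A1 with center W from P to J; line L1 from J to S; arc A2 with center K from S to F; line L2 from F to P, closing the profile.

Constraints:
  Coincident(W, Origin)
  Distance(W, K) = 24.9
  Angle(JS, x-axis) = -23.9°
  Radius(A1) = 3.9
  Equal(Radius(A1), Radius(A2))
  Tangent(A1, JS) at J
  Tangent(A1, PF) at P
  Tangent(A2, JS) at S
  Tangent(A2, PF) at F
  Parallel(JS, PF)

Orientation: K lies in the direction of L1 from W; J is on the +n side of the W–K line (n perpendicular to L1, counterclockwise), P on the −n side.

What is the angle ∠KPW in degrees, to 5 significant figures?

81.098°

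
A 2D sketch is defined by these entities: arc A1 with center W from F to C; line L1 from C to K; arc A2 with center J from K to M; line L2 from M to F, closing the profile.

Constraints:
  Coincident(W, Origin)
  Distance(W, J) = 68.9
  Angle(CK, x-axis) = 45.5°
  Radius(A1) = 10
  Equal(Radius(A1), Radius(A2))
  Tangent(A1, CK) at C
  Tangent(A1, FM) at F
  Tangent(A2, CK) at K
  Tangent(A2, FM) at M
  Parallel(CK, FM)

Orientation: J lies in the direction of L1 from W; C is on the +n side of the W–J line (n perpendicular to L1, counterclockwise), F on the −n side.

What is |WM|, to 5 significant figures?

69.622

The slot axis is L1's direction at 45.5°, so u = (cos 45.5°, sin 45.5°) = (0.70091, 0.71325) and n = (−sin 45.5°, cos 45.5°) = (-0.71325, 0.70091). W is at the origin and J lies 68.9 along u from W, so J = 68.9·u = (48.293, 49.143). Tangency of A1 to both parallel lines with radius 10.0 puts C and F at W ± 10.0·n: C = (-7.1325, 7.0091), F = (7.1325, -7.0091). Equal radii place K and M the same way about J: K = J + 10.0·n = (41.160, 56.152), M = J − 10.0·n = (55.425, 42.134). Then |WM| = |M − W| = 69.622.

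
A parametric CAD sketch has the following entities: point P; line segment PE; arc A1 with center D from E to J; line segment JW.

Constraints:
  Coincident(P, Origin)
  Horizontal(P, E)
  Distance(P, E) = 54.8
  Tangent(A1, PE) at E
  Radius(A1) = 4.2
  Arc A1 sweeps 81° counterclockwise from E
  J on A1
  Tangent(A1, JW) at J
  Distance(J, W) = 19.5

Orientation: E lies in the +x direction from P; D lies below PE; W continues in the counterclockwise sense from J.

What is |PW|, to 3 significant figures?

52.8

P is at the origin; P and E share the same y with |PE| = 54.8 and E on the +x side, so E = (54.8, 0.00). A1 meets PE tangentially, so DE is at right angles to PE, so D = E + (0, -4.2) = (54.8, -4.20). On A1, E sits at bearing 90° from D; an 81° counterclockwise sweep puts J at bearing 171°, so J = D + 4.2·(cos 171°, sin 171°) = (50.7, -3.54). Tangency of A1 to JW means the radius DJ is perpendicular to JW, so JW runs along (−sin 171°, cos 171°); with |JW| = 19.5, W = (47.6, -22.8). Then |PW| = |W − P| = 52.8.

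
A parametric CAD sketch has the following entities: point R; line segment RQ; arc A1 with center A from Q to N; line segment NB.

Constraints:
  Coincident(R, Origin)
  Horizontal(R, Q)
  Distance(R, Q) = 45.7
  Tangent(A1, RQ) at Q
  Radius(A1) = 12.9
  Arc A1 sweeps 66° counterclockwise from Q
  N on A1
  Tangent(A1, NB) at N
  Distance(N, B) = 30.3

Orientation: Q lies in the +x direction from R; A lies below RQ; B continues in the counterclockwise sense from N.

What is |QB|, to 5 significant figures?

42.775

R is at the origin; RQ is horizontal with |RQ| = 45.7 and Q on the +x side, so Q = (45.700, 0.0000). A1 meets RQ tangentially, so AQ is at right angles to RQ, so A = Q + (0, -12.9) = (45.700, -12.900). On A1, Q sits at bearing 90° from A; a 66° counterclockwise sweep puts N at bearing 156°, so N = A + 12.9·(cos 156°, sin 156°) = (33.915, -7.6531). A1 meets NB tangentially, so AN is at right angles to NB, so NB runs along (−sin 156°, cos 156°); with |NB| = 30.3, B = (21.591, -35.334). Then |QB| = |B − Q| = 42.775.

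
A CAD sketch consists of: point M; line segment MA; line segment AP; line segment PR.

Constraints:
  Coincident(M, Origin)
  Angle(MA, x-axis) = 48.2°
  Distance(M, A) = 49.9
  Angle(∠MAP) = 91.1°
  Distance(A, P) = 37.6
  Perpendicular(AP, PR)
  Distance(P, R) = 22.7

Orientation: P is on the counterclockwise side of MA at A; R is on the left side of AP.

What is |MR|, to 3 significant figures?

47.2

∠MAP = 91.1°, so AP runs at 48.2° + (180° − 91.1°) = 137° from the x-axis; with |AP| = 37.6, P = A + 37.6·(cos 137°, sin 137°) = (5.72, 62.8). The perpendicularity gives PR at right angles to AP; with |PR| = 22.7 on the left of AP, R = P + 22.7·(-0.681, -0.733) = (-9.74, 46.2). Then |MR| = |R − M| = 47.2.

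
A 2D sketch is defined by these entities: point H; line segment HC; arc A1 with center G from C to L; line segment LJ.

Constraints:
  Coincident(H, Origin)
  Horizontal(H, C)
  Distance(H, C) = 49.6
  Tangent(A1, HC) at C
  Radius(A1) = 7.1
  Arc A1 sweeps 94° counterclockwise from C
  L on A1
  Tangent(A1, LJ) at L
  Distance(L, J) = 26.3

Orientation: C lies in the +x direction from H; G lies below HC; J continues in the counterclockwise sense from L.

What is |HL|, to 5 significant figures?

43.190

H is at the origin; H and C share the same y with |HC| = 49.6 and C on the +x side, so C = (49.600, 0.0000). Tangency of A1 to HC means the radius GC is perpendicular to HC, so G = C + (0, -7.1) = (49.600, -7.1000). On A1, C sits at bearing 90° from G; a 94° counterclockwise sweep puts L at bearing 184°, so L = G + 7.1·(cos 184°, sin 184°) = (42.517, -7.5953). Then |HL| = |L − H| = 43.190.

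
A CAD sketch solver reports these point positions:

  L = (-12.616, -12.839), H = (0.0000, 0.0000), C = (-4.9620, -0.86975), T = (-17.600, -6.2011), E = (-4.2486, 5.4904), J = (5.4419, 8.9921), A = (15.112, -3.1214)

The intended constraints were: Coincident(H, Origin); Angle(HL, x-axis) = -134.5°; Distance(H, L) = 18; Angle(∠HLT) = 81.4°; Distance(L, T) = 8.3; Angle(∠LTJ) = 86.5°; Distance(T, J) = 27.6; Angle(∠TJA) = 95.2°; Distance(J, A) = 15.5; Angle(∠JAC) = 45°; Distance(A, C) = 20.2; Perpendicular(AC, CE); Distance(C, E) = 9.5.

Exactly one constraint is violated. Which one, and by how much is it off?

Distance(C, E) = 9.5 — off by 3.10.

H = (0.00, 0.00) ✓; HL at -134.5° ✓; |HL| = 18.00 ✓; ∠HLT = 81.40° ✓; |LT| = 8.301 ✓; ∠LTJ = 86.50° ✓; |TJ| = 27.60 ✓; ∠TJA = 95.20° ✓; |JA| = 15.50 ✓; ∠JAC = 45.00° ✓; |AC| = 20.20 ✓; ∠(AC, CE) = 90.00° ✓; |CE| = 6.400 ✗.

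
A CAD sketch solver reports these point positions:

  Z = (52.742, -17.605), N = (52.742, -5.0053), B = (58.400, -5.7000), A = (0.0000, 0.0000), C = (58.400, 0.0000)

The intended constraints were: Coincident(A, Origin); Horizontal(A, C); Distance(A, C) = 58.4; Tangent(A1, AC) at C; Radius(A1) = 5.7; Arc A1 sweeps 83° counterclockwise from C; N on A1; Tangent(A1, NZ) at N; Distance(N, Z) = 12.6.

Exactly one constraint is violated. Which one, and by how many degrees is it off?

Tangent(A1, NZ) at N — off by 7.00°.

A = (0.00, 0.00) ✓; A.y = 0.00, C.y = 0.00 ✓; |AC| = 58.40 ✓; ∠(BC, CA) = 90.00° ✓; |BC| = 5.700 ✓; bearing(B→N) − bearing(B→C) = 83.00° ✓; |BN| = 5.700 ✓; ∠(BN, NZ) = 83.00° ✗; |NZ| = 12.60 ✓.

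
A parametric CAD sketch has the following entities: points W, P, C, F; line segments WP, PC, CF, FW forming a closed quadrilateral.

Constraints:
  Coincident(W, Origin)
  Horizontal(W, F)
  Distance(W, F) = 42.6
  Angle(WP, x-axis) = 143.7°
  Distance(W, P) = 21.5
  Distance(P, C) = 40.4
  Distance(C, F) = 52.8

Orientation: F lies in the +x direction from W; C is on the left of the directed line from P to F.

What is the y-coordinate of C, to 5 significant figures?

41.964

Checks: W = (0.00, 0.00) ✓; |PC| = 40.40 ✓; |CF| = 52.80 ✓.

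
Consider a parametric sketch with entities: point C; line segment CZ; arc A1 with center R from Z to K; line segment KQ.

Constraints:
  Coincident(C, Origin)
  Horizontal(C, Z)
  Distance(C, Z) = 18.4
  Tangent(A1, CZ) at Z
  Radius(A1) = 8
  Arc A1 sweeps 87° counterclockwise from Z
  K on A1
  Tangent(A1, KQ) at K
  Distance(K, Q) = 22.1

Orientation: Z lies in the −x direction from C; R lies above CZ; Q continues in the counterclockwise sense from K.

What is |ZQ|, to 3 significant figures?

31.0

C is at the origin; CZ is horizontal with |CZ| = 18.4 and Z on the −x side, so Z = (-18.4, 0.00). Since A1 is tangent to CZ there, RZ ⟂ CZ, so R = Z + (0, 8) = (-18.4, 8.00). On A1, Z sits at bearing -90° from R; an 87° counterclockwise sweep puts K at bearing -3°, so K = R + 8.0·(cos -3°, sin -3°) = (-10.4, 7.58). Since A1 is tangent to KQ there, RK ⟂ KQ, so KQ runs along (−sin -3°, cos -3°); with |KQ| = 22.1, Q = (-9.25, 29.7). Then |ZQ| = |Q − Z| = 31.0.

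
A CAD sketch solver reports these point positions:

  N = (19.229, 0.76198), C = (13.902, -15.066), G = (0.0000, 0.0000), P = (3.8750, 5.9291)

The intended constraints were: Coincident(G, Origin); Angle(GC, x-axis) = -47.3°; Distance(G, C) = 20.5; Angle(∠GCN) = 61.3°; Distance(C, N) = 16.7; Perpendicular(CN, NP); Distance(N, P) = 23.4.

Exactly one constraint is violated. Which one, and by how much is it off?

Distance(N, P) = 23.4 — off by 7.20.

G = (0.00, 0.00) ✓; GC at -47.30° ✓; |GC| = 20.50 ✓; ∠GCN = 61.30° ✓; |CN| = 16.70 ✓; ∠(CN, NP) = 90.00° ✓; |NP| = 16.20 ✗.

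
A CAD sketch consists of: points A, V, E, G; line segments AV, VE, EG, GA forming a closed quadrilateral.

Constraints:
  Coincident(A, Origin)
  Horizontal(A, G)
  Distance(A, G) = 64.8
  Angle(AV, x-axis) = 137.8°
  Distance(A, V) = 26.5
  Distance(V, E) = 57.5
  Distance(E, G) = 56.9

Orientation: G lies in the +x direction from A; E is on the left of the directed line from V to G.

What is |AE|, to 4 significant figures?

54.95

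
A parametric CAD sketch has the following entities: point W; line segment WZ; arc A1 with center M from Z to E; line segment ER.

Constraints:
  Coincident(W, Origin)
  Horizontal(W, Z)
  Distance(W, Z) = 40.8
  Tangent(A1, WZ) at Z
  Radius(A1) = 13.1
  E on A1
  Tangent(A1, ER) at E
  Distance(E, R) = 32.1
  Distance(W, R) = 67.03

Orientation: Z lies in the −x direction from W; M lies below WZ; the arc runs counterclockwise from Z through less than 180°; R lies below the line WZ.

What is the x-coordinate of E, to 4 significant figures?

-53.67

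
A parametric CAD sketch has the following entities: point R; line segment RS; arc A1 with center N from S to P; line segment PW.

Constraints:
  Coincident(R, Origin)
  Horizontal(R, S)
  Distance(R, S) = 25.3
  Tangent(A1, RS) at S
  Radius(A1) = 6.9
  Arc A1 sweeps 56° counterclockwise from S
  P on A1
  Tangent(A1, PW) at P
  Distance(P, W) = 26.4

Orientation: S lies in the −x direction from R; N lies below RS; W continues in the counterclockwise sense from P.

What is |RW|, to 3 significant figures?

52.1

On A1, S sits at bearing 90° from N; a 56° counterclockwise sweep puts P at bearing 146°, so P = N + 6.9·(cos 146°, sin 146°) = (-31.0, -3.04). The tangent condition forces NP to be normal to PW, so PW runs along (−sin 146°, cos 146°); with |PW| = 26.4, W = (-45.8, -24.9). Then |RW| = |W − R| = 52.1.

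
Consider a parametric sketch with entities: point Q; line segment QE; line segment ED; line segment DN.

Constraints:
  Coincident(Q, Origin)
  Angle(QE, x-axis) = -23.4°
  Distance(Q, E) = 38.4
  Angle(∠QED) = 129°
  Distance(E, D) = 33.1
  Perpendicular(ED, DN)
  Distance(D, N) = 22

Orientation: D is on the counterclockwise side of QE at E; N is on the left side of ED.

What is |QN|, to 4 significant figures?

57.80

Q is at the origin; QE runs at -23.4° with length 38.4, so E = 38.4·(cos -23.4°, sin -23.4°) = (35.24, -15.25). ∠QED = 129.0°, so ED runs at -23.4° + (180° − 129.0°) = 27.60° from the x-axis; with |ED| = 33.1, D = E + 33.1·(cos 27.60°, sin 27.60°) = (64.58, 0.08462). ED is perpendicular to DN; with |DN| = 22.0 on the left of ED, N = D + 22.0·(-0.4633, 0.8862) = (54.38, 19.58). Then |QN| = |N − Q| = 57.80.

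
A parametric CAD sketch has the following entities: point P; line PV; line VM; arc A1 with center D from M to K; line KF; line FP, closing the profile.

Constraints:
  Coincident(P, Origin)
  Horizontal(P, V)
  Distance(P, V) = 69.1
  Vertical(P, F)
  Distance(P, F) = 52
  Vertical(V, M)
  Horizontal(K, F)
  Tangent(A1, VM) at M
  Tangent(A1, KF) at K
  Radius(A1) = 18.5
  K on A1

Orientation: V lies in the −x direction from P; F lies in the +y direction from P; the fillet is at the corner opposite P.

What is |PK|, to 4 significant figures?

72.56

P is at the origin; P and V share the same y with |PV| = 69.1 and V on the −x side, so V = (-69.10, 0.000). PF is vertical with |PF| = 52.0 and F on the +y side, so F = (0.000, 52.00). The virtual corner opposite P is at (-69.10, 52.00). A1 meets VM tangentially, so DM is at right angles to VM and since A1 is tangent to KF there, DK ⟂ KF, with radius 18.5, so the center D sits 18.5 in from both sides at D = (-50.60, 33.50). That places the tangent points at M = (-69.10, 33.50) on VM and K = (-50.60, 52.00) on KF. Then |PK| = |K − P| = 72.56.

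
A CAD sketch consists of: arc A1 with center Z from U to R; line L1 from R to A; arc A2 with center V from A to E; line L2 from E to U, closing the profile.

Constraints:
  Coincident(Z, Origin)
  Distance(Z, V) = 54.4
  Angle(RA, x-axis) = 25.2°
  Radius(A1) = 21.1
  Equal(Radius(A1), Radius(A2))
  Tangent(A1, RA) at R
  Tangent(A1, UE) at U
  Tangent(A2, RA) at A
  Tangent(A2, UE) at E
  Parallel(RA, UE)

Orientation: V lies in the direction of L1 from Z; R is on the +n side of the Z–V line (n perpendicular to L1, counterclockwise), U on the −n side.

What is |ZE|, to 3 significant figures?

58.3

The slot axis is L1's direction at 25.2°, so u = (cos 25.2°, sin 25.2°) = (0.905, 0.426) and n = (−sin 25.2°, cos 25.2°) = (-0.426, 0.905). Z is at the origin and V lies 54.4 along u from Z, so V = 54.4·u = (49.2, 23.2). Tangency of A1 to both parallel lines with radius 21.1 puts R and U at Z ± 21.1·n: R = (-8.98, 19.1), U = (8.98, -19.1). Equal radii place A and E the same way about V: A = V + 21.1·n = (40.2, 42.3), E = V − 21.1·n = (58.2, 4.07). Then |ZE| = |E − Z| = 58.3.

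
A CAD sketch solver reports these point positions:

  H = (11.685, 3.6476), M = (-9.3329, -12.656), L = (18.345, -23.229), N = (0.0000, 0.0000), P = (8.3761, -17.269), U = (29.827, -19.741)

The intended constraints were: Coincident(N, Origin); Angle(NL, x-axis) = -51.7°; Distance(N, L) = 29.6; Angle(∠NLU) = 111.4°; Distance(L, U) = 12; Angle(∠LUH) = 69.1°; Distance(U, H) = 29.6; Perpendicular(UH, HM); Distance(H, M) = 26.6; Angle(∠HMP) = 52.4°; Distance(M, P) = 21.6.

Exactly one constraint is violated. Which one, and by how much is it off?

Distance(M, P) = 21.6 — off by 3.30.

N = (0.00, 0.00) ✓; NL at -51.70° ✓; |NL| = 29.60 ✓; ∠NLU = 111.4° ✓; |LU| = 12.00 ✓; ∠LUH = 69.10° ✓; |UH| = 29.60 ✓; ∠(UH, HM) = 90.00° ✓; |HM| = 26.60 ✓; ∠HMP = 52.40° ✓; |MP| = 18.30 ✗.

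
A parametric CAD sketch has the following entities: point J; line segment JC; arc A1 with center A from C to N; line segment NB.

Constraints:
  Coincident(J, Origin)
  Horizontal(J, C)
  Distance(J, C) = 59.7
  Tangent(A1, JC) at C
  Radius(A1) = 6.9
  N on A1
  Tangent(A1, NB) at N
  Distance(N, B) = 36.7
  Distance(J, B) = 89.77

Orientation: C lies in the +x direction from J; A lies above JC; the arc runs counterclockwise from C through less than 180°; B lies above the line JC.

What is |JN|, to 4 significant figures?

66.04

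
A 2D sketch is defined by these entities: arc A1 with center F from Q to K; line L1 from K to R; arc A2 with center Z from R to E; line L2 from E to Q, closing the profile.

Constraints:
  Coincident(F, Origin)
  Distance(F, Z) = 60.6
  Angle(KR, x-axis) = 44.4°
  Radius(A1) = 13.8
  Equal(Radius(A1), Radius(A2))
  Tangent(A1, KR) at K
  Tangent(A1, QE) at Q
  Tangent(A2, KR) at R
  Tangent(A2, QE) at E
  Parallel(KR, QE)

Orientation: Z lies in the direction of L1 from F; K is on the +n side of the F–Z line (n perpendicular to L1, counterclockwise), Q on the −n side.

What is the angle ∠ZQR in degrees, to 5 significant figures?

11.658°

The slot axis is L1's direction at 44.4°, so u = (cos 44.4°, sin 44.4°) = (0.71447, 0.69966) and n = (−sin 44.4°, cos 44.4°) = (-0.69966, 0.71447). F is at the origin and Z lies 60.6 along u from F, so Z = 60.6·u = (43.297, 42.400). Tangency of A1 to both parallel lines with radius 13.8 puts K and Q at F ± 13.8·n: K = (-9.6554, 9.8597), Q = (9.6554, -9.8597). Equal radii place R and E the same way about Z: R = Z + 13.8·n = (33.642, 52.259), E = Z − 13.8·n = (52.952, 32.540). Then cos ∠ZQR = QZ·QR / (|QZ||QR|), giving 11.658°.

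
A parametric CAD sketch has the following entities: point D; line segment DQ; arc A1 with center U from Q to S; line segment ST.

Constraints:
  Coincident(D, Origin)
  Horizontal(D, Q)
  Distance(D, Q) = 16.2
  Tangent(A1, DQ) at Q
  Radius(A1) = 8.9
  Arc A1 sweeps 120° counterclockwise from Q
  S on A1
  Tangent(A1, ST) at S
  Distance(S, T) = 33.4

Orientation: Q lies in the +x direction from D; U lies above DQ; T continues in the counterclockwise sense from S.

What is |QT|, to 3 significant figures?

43.2

D is at the origin; DQ is horizontal with |DQ| = 16.2 and Q on the +x side, so Q = (16.2, 0.00). The tangent condition forces UQ to be normal to DQ, so U = Q + (0, 8.9) = (16.2, 8.90). On A1, Q sits at bearing -90° from U; a 120° counterclockwise sweep puts S at bearing 30°, so S = U + 8.9·(cos 30°, sin 30°) = (23.9, 13.3). A1 meets ST tangentially, so US is at right angles to ST, so ST runs along (−sin 30°, cos 30°); with |ST| = 33.4, T = (7.21, 42.3). Then |QT| = |T − Q| = 43.2.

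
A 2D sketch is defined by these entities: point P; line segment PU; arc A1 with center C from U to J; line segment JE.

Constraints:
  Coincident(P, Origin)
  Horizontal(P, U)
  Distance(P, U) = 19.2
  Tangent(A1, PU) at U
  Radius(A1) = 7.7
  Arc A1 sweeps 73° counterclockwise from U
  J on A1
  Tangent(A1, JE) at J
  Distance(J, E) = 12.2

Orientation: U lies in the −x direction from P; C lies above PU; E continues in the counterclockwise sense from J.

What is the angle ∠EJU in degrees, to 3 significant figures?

144°

P is at the origin; P and U share the same y with |PU| = 19.2 and U on the −x side, so U = (-19.2, 0.00). Since A1 is tangent to PU there, CU ⟂ PU, so C = U + (0, 7.7) = (-19.2, 7.70). On A1, U sits at bearing -90° from C; a 73° counterclockwise sweep puts J at bearing -17°, so J = C + 7.7·(cos -17°, sin -17°) = (-11.8, 5.45). Since A1 is tangent to JE there, CJ ⟂ JE, so JE runs along (−sin -17°, cos -17°); with |JE| = 12.2, E = (-8.27, 17.1). Then cos ∠EJU = JE·JU / (|JE||JU|), giving 144°.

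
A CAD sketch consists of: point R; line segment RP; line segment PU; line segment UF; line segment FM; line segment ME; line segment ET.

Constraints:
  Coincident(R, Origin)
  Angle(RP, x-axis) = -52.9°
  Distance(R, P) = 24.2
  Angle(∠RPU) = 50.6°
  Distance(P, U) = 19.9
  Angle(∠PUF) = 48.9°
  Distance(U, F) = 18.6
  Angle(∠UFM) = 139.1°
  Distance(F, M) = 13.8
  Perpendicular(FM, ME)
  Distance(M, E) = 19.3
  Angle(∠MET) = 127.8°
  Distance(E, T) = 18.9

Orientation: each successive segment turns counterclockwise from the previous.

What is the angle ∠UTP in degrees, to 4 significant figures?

57.69°

R is at the origin; RP runs at -52.9° with length 24.2, so P = (14.60, -19.30). ∠RPU = 50.6° gives PU at 76.50° from the x-axis; with |PU| = 19.9, U = (19.24, 0.04863). ∠PUF = 48.9° gives UF at -152.4° from the x-axis; with |UF| = 18.6, F = (2.760, -8.569). ∠UFM = 139.1° gives FM at -111.5° from the x-axis; with |FM| = 13.8, M = (-2.298, -21.41). FM ⟂ ME, so ME runs at -21.50°; with |ME| = 19.3, E = (15.66, -28.48). ∠MET = 127.8° gives ET at 30.70° from the x-axis; with |ET| = 18.9, T = (31.91, -18.83). Then cos ∠UTP = TU·TP / (|TU||TP|), giving 57.69°.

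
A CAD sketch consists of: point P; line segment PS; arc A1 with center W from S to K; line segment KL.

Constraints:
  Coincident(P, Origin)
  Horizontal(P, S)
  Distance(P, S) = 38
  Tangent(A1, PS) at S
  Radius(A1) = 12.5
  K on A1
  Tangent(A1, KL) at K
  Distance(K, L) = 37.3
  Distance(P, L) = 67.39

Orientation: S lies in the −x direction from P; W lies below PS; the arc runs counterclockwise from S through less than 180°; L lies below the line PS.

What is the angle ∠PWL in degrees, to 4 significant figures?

116.3°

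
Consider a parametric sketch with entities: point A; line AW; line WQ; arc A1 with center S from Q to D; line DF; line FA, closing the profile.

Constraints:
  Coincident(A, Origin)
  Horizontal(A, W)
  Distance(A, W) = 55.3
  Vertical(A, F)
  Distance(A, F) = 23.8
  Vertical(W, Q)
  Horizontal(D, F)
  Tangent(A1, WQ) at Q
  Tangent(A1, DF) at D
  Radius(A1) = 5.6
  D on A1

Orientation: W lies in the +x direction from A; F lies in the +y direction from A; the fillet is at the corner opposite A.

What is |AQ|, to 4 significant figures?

58.22

A is at the origin; AW is horizontal with |AW| = 55.3 and W on the +x side, so W = (55.30, 0.000). A and F share the same x with |AF| = 23.8 and F on the +y side, so F = (0.000, 23.80). The virtual corner opposite A is at (55.30, 23.80). The tangent condition forces SQ to be normal to WQ and A1 meets DF tangentially, so SD is at right angles to DF, with radius 5.6, so the center S sits 5.6 in from both sides at S = (49.70, 18.20). That places the tangent points at Q = (55.30, 18.20) on WQ and D = (49.70, 23.80) on DF. Then |AQ| = |Q − A| = 58.22.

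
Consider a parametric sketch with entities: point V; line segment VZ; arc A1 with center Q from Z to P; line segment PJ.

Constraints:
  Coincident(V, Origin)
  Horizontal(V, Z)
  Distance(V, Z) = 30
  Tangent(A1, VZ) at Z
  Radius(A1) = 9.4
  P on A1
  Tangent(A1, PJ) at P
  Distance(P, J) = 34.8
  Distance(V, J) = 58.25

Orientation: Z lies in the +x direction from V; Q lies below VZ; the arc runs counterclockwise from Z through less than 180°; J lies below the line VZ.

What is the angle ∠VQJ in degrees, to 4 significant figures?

119.2°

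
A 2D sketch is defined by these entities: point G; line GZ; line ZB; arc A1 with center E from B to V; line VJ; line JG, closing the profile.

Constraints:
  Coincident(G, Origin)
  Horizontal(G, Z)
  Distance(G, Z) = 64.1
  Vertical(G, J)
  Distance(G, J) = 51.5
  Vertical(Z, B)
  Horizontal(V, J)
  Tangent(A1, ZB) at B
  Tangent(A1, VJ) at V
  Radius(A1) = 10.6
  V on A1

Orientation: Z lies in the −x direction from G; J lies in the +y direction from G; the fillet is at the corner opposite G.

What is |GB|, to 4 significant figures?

76.04

G is at the origin; GZ is horizontal with |GZ| = 64.1 and Z on the −x side, so Z = (-64.10, 0.000). GJ is vertical with |GJ| = 51.5 and J on the +y side, so J = (0.000, 51.50). The virtual corner opposite G is at (-64.10, 51.50). Tangency of A1 to ZB means the radius EB is perpendicular to ZB and the tangent condition forces EV to be normal to VJ, with radius 10.6, so the center E sits 10.6 in from both sides at E = (-53.50, 40.90). That places the tangent points at B = (-64.10, 40.90) on ZB and V = (-53.50, 51.50) on VJ. Then |GB| = |B − G| = 76.04.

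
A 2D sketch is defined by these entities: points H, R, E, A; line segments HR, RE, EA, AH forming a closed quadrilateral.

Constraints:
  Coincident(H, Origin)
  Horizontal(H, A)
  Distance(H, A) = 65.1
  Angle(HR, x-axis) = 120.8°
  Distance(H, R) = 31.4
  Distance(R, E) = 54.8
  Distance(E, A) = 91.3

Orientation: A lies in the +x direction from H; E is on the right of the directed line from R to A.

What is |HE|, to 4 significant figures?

35.20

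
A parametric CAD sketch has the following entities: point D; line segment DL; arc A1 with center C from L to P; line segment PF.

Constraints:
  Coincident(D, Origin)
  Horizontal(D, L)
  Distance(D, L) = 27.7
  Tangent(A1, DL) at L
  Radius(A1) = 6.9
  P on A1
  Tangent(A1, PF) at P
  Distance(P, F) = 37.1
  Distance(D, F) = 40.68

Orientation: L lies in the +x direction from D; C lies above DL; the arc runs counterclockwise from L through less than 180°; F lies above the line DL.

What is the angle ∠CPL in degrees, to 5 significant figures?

24.874°

D is at the origin; D and L share the same y with |DL| = 27.7 and L on the +x side, so L = (27.700, 0.0000). The tangent condition forces CL to be normal to DL, so C = L + (0, 6.9) = (27.700, 6.9000). Since CP ⟂ PF (tangency), |CF| = √(6.9² + 37.1²) = 37.736 regardless of where P sits on A1. So F lies on both circle(D, 40.68) and circle(C, 37.736); the above-DL intersection is F = (8.9937, 39.673). P is the foot of the tangent from F: P = (32.966, 11.358).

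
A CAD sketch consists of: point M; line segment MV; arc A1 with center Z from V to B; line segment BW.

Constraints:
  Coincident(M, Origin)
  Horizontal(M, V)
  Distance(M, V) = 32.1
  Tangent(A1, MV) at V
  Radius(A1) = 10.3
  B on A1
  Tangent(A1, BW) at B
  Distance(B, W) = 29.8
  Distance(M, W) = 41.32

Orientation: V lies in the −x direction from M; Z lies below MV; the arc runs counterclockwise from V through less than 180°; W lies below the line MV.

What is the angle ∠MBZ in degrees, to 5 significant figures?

23.542°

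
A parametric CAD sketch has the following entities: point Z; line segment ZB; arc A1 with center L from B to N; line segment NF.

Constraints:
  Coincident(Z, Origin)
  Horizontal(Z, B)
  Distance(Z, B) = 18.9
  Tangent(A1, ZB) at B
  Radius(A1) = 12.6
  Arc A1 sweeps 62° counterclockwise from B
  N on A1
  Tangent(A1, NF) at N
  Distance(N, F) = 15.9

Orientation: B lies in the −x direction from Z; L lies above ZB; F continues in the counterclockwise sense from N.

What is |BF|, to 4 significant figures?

27.84

Z is at the origin; Z and B share the same y with |ZB| = 18.9 and B on the −x side, so B = (-18.90, 0.000). A1 meets ZB tangentially, so LB is at right angles to ZB, so L = B + (0, 12.6) = (-18.90, 12.60). On A1, B sits at bearing -90° from L; a 62° counterclockwise sweep puts N at bearing -28°, so N = L + 12.6·(cos -28°, sin -28°) = (-7.775, 6.685). Tangency of A1 to NF means the radius LN is perpendicular to NF, so NF runs along (−sin -28°, cos -28°); with |NF| = 15.9, F = (-0.3103, 20.72). Then |BF| = |F − B| = 27.84.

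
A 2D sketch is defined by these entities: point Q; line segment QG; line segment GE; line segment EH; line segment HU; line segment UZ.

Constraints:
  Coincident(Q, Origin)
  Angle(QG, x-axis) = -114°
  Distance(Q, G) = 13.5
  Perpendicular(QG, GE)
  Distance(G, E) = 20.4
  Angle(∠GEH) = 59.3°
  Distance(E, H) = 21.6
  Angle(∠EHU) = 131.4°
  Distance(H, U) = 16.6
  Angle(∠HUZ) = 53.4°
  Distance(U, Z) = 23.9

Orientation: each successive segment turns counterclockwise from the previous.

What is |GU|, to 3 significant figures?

22.7

Q is at the origin; QG runs at -114.0° with length 13.5, so G = (-5.49, -12.3). QG ⟂ GE, so GE runs at -24.0°; with |GE| = 20.4, E = (13.1, -20.6). ∠GEH = 59.3° gives EH at 96.7° from the x-axis; with |EH| = 21.6, H = (10.6, 0.822). ∠EHU = 131.4° gives HU at 145° from the x-axis; with |HU| = 16.6, U = (-3.02, 10.3). Then |GU| = |U − G| = 22.7.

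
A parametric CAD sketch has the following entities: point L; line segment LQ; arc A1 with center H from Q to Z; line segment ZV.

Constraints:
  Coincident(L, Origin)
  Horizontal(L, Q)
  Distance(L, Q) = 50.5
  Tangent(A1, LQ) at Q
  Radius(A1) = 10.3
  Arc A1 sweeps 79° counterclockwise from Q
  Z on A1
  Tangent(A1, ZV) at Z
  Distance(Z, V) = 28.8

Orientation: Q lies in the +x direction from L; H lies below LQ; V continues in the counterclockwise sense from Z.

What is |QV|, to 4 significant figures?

39.79

L is at the origin; LQ is horizontal with |LQ| = 50.5 and Q on the +x side, so Q = (50.50, 0.000). A1 meets LQ tangentially, so HQ is at right angles to LQ, so H = Q + (0, -10.3) = (50.50, -10.30). On A1, Q sits at bearing 90° from H; a 79° counterclockwise sweep puts Z at bearing 169°, so Z = H + 10.3·(cos 169°, sin 169°) = (40.39, -8.335). A1 meets ZV tangentially, so HZ is at right angles to ZV, so ZV runs along (−sin 169°, cos 169°); with |ZV| = 28.8, V = (34.89, -36.61). Then |QV| = |V − Q| = 39.79.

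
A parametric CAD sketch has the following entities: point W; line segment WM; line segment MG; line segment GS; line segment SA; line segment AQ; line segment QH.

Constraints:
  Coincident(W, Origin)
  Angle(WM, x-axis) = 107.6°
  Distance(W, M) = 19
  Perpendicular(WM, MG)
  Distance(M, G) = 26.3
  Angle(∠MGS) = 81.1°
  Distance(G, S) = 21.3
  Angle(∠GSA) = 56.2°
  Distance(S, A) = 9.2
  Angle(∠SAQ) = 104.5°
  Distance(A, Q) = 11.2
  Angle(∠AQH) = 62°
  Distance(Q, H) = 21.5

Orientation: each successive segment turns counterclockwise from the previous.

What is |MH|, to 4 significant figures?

40.52

∠SAQ = 104.5° gives AQ at 135.8° from the x-axis; with |AQ| = 11.2, Q = (-24.78, 6.896). ∠AQH = 62.0° gives QH at -106.2° from the x-axis; with |QH| = 21.5, H = (-30.78, -13.75). Then |MH| = |H − M| = 40.52.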